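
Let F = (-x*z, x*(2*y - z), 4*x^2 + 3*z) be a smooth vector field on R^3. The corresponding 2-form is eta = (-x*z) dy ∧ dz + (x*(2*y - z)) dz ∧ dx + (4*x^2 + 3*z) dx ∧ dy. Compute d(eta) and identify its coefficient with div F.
d(eta) = (2*x - z + 3) dx ∧ dy ∧ dz; div F = 2*x - z + 3

For a 2-form in R^3 of the form above, applying d gives a 3-form with coefficient ∂P/∂x + ∂Q/∂y + ∂R/∂z:
  ∂P/∂x = -z
  ∂Q/∂y = 2*x
  ∂R/∂z = 3
Sum = 2*x - z + 3, which is exactly div F.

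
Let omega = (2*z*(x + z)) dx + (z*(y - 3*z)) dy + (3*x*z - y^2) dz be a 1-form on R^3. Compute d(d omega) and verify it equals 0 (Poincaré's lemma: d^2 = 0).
d(d omega) = 0

Step 1: d omega = sum_{i<j} (∂f_j/∂x_i - ∂f_i/∂x_j) dx_i ∧ dx_j:
  coeff of dx ∧ dy: 0
  coeff of dx ∧ dz: -2*x - z
  coeff of dy ∧ dz: -3*y + 6*z
Step 2: Apply d again to each 2-form coefficient. The only possible 3-form in R^3 is dx ∧ dy ∧ dz, with coefficient
  ∂(coeff of dy∧dz)/∂x - ∂(coeff of dx∧dz)/∂y + ∂(coeff of dx∧dy)/∂z
  = ∂/∂x (-3*y + 6*z) - ∂/∂y (-2*x - z) + ∂/∂z (0).
Each of these terms simplifies to sums of mixed partials that cancel in pairs. The result is 0 (by equality of mixed partials for smooth functions — Schwarz / Clairaut).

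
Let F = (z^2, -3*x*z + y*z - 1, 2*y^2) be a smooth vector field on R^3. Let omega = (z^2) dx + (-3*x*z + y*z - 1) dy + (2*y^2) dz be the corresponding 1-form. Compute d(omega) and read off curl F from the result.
d(omega) = (3*x + 3*y) dy ∧ dz + (2*z) dz ∧ dx + (-3*z) dx ∧ dy; curl F = (3*x + 3*y, 2*z, -3*z)

d omega = sum_{i<j} (∂f_j/∂x_i - ∂f_i/∂x_j) dx_i ∧ dx_j. Under the identification (dy ∧ dz, dz ∧ dx, dx ∧ dy) ↔ (e_x, e_y, e_z), the coefficients are exactly the components of curl F. Compute:
  ∂R/∂y - ∂Q/∂z = (4*y) - (-3*x + y) = 3*x + 3*y
  ∂P/∂z - ∂R/∂x = (2*z) - (0) = 2*z
  ∂Q/∂x - ∂P/∂y = (-3*z) - (0) = -3*z.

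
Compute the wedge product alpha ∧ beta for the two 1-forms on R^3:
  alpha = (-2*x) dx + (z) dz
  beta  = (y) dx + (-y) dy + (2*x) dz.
alpha ∧ beta = (2*x*y) dx ∧ dy + (-4*x^2 - y*z) dx ∧ dz + (y*z) dy ∧ dz

Distribute the wedge, using dx_i ∧ dx_j = -dx_j ∧ dx_i and dx_i ∧ dx_i = 0. For each pair (i, j) with i < j, the coefficient of dx_i ∧ dx_j in alpha ∧ beta is (alpha_i * beta_j - alpha_j * beta_i). Collecting: alpha ∧ beta = (2*x*y) dx ∧ dy + (-4*x^2 - y*z) dx ∧ dz + (y*z) dy ∧ dz.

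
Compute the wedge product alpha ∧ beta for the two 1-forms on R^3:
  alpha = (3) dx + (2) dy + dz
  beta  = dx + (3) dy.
alpha ∧ beta = (7) dx ∧ dy + (-1) dx ∧ dz + (-3) dy ∧ dz

Distribute the wedge, using dx_i ∧ dx_j = -dx_j ∧ dx_i and dx_i ∧ dx_i = 0. For each pair (i, j) with i < j, the coefficient of dx_i ∧ dx_j in alpha ∧ beta is (alpha_i * beta_j - alpha_j * beta_i). Collecting: alpha ∧ beta = (7) dx ∧ dy + (-1) dx ∧ dz + (-3) dy ∧ dz.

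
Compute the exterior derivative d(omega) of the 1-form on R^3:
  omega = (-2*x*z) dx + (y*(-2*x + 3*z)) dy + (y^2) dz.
d(omega) = (-2*y) dx ∧ dy + (2*x) dx ∧ dz + (-y) dy ∧ dz

For a 1-form omega = sum_i f_i dx_i, the exterior derivative is
  d(omega) = sum_{i < j} (∂f_j/∂x_i - ∂f_i/∂x_j) dx_i ∧ dx_j.
  coefficient of dx ∧ dy: ∂f_2/∂x - ∂f_1/∂y = ∂(y*(-2*x + 3*z))/∂x - ∂(-2*x*z)/∂y = -2*y
  coefficient of dx ∧ dz: ∂f_3/∂x - ∂f_1/∂z = ∂(y^2)/∂x - ∂(-2*x*z)/∂z = 2*x
  coefficient of dy ∧ dz: ∂f_3/∂y - ∂f_2/∂z = ∂(y^2)/∂y - ∂(y*(-2*x + 3*z))/∂z = -y
Assembling: d(omega) = (-2*y) dx ∧ dy + (2*x) dx ∧ dz + (-y) dy ∧ dz.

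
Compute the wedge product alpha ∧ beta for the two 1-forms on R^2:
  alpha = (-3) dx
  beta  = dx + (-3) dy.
alpha ∧ beta = (9) dx ∧ dy

Distribute the wedge, using dx_i ∧ dx_j = -dx_j ∧ dx_i and dx_i ∧ dx_i = 0. For each pair (i, j) with i < j, the coefficient of dx_i ∧ dx_j in alpha ∧ beta is (alpha_i * beta_j - alpha_j * beta_i). Collecting: alpha ∧ beta = (9) dx ∧ dy.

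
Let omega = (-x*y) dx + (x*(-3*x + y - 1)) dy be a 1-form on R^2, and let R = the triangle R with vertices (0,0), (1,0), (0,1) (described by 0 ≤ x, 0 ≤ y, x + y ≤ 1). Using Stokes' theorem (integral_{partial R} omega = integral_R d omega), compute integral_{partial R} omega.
integral_(partial R) omega = -7/6

Stokes: integral_partial_R omega = integral_R d omega with d omega = (∂Q/∂x - ∂P/∂y) dx ∧ dy.
  ∂Q/∂x = -6*x + y - 1
  ∂P/∂y = -x
  integrand = ∂Q/∂x - ∂P/∂y = -5*x + y - 1.
Integrating over R: integral_0^1 integral_0^{1-x} (-5*x + y - 1) dy dx = -7/6.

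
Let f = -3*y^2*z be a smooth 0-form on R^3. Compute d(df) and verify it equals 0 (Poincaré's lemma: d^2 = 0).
d(df) = 0

Step 1: df = sum_i (∂f/∂x_i) dx_i = (0) dx + (-6*y*z) dy + (-3*y^2) dz.
Step 2: Apply d again. Using the 1-form formula, the coefficient of dx ∧ dy in d(df) is ∂^2 f/∂x ∂y - ∂^2 f/∂y ∂x = (0) - (0) = 0 (equality of mixed partials for smooth f).
Similarly for dx ∧ dz and dy ∧ dz — all coefficients vanish. So d(df) = 0.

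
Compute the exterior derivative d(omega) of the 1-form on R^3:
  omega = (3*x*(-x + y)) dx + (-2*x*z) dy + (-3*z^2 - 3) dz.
d(omega) = (-3*x - 2*z) dx ∧ dy + (2*x) dy ∧ dz

For a 1-form omega = sum_i f_i dx_i, the exterior derivative is
  d(omega) = sum_{i < j} (∂f_j/∂x_i - ∂f_i/∂x_j) dx_i ∧ dx_j.
  coefficient of dx ∧ dy: ∂f_2/∂x - ∂f_1/∂y = ∂(-2*x*z)/∂x - ∂(3*x*(-x + y))/∂y = -3*x - 2*z
  coefficient of dy ∧ dz: ∂f_3/∂y - ∂f_2/∂z = ∂(-3*z^2 - 3)/∂y - ∂(-2*x*z)/∂z = 2*x
Assembling: d(omega) = (-3*x - 2*z) dx ∧ dy + (2*x) dy ∧ dz.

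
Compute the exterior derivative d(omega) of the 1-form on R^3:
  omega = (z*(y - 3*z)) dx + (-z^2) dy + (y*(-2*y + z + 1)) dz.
d(omega) = (-z) dx ∧ dy + (-y + 6*z) dx ∧ dz + (-4*y + 3*z + 1) dy ∧ dz

For a 1-form omega = sum_i f_i dx_i, the exterior derivative is
  d(omega) = sum_{i < j} (∂f_j/∂x_i - ∂f_i/∂x_j) dx_i ∧ dx_j.
  coefficient of dx ∧ dy: ∂f_2/∂x - ∂f_1/∂y = ∂(-z^2)/∂x - ∂(z*(y - 3*z))/∂y = -z
  coefficient of dx ∧ dz: ∂f_3/∂x - ∂f_1/∂z = ∂(y*(-2*y + z + 1))/∂x - ∂(z*(y - 3*z))/∂z = -y + 6*z
  coefficient of dy ∧ dz: ∂f_3/∂y - ∂f_2/∂z = ∂(y*(-2*y + z + 1))/∂y - ∂(-z^2)/∂z = -4*y + 3*z + 1
Assembling: d(omega) = (-z) dx ∧ dy + (-y + 6*z) dx ∧ dz + (-4*y + 3*z + 1) dy ∧ dz.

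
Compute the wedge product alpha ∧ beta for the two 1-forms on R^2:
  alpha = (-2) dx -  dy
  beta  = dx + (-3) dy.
alpha ∧ beta = (7) dx ∧ dy

Distribute the wedge, using dx_i ∧ dx_j = -dx_j ∧ dx_i and dx_i ∧ dx_i = 0. For each pair (i, j) with i < j, the coefficient of dx_i ∧ dx_j in alpha ∧ beta is (alpha_i * beta_j - alpha_j * beta_i). Collecting: alpha ∧ beta = (7) dx ∧ dy.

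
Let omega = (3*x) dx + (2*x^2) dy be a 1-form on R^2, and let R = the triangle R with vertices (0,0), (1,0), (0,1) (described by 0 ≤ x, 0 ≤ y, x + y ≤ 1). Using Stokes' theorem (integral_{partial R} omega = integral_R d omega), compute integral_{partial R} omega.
integral_(partial R) omega = 2/3

Stokes: integral_partial_R omega = integral_R d omega with d omega = (∂Q/∂x - ∂P/∂y) dx ∧ dy.
  ∂Q/∂x = 4*x
  ∂P/∂y = 0
  integrand = ∂Q/∂x - ∂P/∂y = 4*x.
Integrating over R: integral_0^1 integral_0^{1-x} (4*x) dy dx = 2/3.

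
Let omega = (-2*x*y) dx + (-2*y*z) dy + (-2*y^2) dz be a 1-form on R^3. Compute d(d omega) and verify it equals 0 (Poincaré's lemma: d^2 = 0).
d(d omega) = 0

Step 1: d omega = sum_{i<j} (∂f_j/∂x_i - ∂f_i/∂x_j) dx_i ∧ dx_j:
  coeff of dx ∧ dy: 2*x
  coeff of dx ∧ dz: 0
  coeff of dy ∧ dz: -2*y
Step 2: Apply d again to each 2-form coefficient. The only possible 3-form in R^3 is dx ∧ dy ∧ dz, with coefficient
  ∂(coeff of dy∧dz)/∂x - ∂(coeff of dx∧dz)/∂y + ∂(coeff of dx∧dy)/∂z
  = ∂/∂x (-2*y) - ∂/∂y (0) + ∂/∂z (2*x).
Each of these terms simplifies to sums of mixed partials that cancel in pairs. The result is 0 (by equality of mixed partials for smooth functions — Schwarz / Clairaut).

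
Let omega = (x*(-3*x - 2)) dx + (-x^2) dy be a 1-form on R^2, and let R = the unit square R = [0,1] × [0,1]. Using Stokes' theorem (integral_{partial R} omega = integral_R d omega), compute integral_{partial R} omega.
integral_(partial R) omega = -1

Stokes: integral_partial_R omega = integral_R d omega with d omega = (∂Q/∂x - ∂P/∂y) dx ∧ dy.
  ∂Q/∂x = -2*x
  ∂P/∂y = 0
  integrand = ∂Q/∂x - ∂P/∂y = -2*x.
Integrating over R: integral_0^1 integral_0^1 (-2*x) dx dy = -1.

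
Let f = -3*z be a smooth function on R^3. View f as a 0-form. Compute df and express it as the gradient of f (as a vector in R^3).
df = (0) dx + (0) dy + (-3) dz; grad f = (0, 0, -3)

For a 0-form f, d f = (∂f/∂x) dx + (∂f/∂y) dy + (∂f/∂z) dz. The components of the vector representation are exactly the entries of grad f in Cartesian coordinates:
  ∂f/∂x = 0
  ∂f/∂y = 0
  ∂f/∂z = -3.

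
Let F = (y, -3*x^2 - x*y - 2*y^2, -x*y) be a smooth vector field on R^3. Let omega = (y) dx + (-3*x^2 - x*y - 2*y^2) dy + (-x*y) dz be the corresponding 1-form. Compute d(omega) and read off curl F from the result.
d(omega) = (-x) dy ∧ dz + (y) dz ∧ dx + (-6*x - y - 1) dx ∧ dy; curl F = (-x, y, -6*x - y - 1)

d omega = sum_{i<j} (∂f_j/∂x_i - ∂f_i/∂x_j) dx_i ∧ dx_j. Under the identification (dy ∧ dz, dz ∧ dx, dx ∧ dy) ↔ (e_x, e_y, e_z), the coefficients are exactly the components of curl F. Compute:
  ∂R/∂y - ∂Q/∂z = (-x) - (0) = -x
  ∂P/∂z - ∂R/∂x = (0) - (-y) = y
  ∂Q/∂x - ∂P/∂y = (-6*x - y) - (1) = -6*x - y - 1.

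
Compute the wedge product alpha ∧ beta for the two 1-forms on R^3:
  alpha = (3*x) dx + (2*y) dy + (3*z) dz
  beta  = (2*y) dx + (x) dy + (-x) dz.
alpha ∧ beta = (3*x^2 - 4*y^2) dx ∧ dy + (-3*x^2 - 6*y*z) dx ∧ dz + (-x*(2*y + 3*z)) dy ∧ dz

Distribute the wedge, using dx_i ∧ dx_j = -dx_j ∧ dx_i and dx_i ∧ dx_i = 0. For each pair (i, j) with i < j, the coefficient of dx_i ∧ dx_j in alpha ∧ beta is (alpha_i * beta_j - alpha_j * beta_i). Collecting: alpha ∧ beta = (3*x^2 - 4*y^2) dx ∧ dy + (-3*x^2 - 6*y*z) dx ∧ dz + (-x*(2*y + 3*z)) dy ∧ dz.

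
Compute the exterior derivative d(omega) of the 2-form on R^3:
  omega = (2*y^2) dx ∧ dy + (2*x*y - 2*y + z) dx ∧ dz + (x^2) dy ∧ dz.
d(omega) = (2) dx ∧ dy ∧ dz

For a 2-form omega = sum_{i<j} g_{ij} dx_i ∧ dx_j, the exterior derivative is
  d(omega) = sum_{i<j} d(g_{ij}) ∧ dx_i ∧ dx_j = sum_{i<j, k} (∂g_{ij}/∂x_k) dx_k ∧ dx_i ∧ dx_j.
Expand each term, using dx_k ∧ dx_i ∧ dx_j = sgn(permutation) dx_{(a)} ∧ dx_{(b)} ∧ dx_{(c)} with (a < b < c) sorted:
  d(2*x*y - 2*y + z) includes (∂/∂y)(2*x*y - 2*y + z) dy = (2*x - 2) dy, which multiplied by dx ∧ dz gives (2 - 2*x) dx ∧ dy ∧ dz
  d(x^2) includes (∂/∂x)(x^2) dx = (2*x) dx, which multiplied by dy ∧ dz gives (2*x) dx ∧ dy ∧ dz
Collecting like 3-forms: d(omega) = (2) dx ∧ dy ∧ dz.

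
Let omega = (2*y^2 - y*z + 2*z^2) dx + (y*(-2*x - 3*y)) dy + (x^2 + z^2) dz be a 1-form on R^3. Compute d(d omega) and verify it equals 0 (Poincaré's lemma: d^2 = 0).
d(d omega) = 0

Step 1: d omega = sum_{i<j} (∂f_j/∂x_i - ∂f_i/∂x_j) dx_i ∧ dx_j:
  coeff of dx ∧ dy: -6*y + z
  coeff of dx ∧ dz: 2*x + y - 4*z
  coeff of dy ∧ dz: 0
Step 2: Apply d again to each 2-form coefficient. The only possible 3-form in R^3 is dx ∧ dy ∧ dz, with coefficient
  ∂(coeff of dy∧dz)/∂x - ∂(coeff of dx∧dz)/∂y + ∂(coeff of dx∧dy)/∂z
  = ∂/∂x (0) - ∂/∂y (2*x + y - 4*z) + ∂/∂z (-6*y + z).
Each of these terms simplifies to sums of mixed partials that cancel in pairs. The result is 0 (by equality of mixed partials for smooth functions — Schwarz / Clairaut).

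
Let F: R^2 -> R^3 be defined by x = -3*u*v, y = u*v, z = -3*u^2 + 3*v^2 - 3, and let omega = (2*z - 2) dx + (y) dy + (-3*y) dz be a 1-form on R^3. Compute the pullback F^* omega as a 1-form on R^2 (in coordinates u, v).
F^* omega = (v*(36*u^2 + u*v - 18*v^2 + 24)) du + (u*(18*u^2 + u*v - 36*v^2 + 24)) dv

Using F^*(f dg) = (f ∘ F) d(g ∘ F), substitute each coordinate x_i by F_i(u, v) in f_i, and replace dx_i by d F_i = (∂F_i/∂u) du + (∂F_i/∂v) dv.
  For the x component: f_1(F) = -6*u^2 + 6*v^2 - 8; d F_1 = (-3*v) du + (-3*u) dv
  For the y component: f_2(F) = u*v; d F_2 = (v) du + (u) dv
  For the z component: f_3(F) = -3*u*v; d F_3 = (-6*u) du + (6*v) dv
Combining and collecting du, dv coefficients:
  coeff of du: v*(36*u^2 + u*v - 18*v^2 + 24)
  coeff of dv: u*(18*u^2 + u*v - 36*v^2 + 24)
F^* omega = (v*(36*u^2 + u*v - 18*v^2 + 24)) du + (u*(18*u^2 + u*v - 36*v^2 + 24)) dv.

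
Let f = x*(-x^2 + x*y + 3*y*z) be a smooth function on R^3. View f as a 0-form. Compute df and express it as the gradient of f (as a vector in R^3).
df = (-3*x^2 + 2*x*y + 3*y*z) dx + (x*(x + 3*z)) dy + (3*x*y) dz; grad f = (-3*x^2 + 2*x*y + 3*y*z, x*(x + 3*z), 3*x*y)

For a 0-form f, d f = (∂f/∂x) dx + (∂f/∂y) dy + (∂f/∂z) dz. The components of the vector representation are exactly the entries of grad f in Cartesian coordinates:
  ∂f/∂x = -3*x^2 + 2*x*y + 3*y*z
  ∂f/∂y = x*(x + 3*z)
  ∂f/∂z = 3*x*y.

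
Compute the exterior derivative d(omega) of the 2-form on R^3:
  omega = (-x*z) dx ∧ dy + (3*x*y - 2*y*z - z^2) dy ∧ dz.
d(omega) = (-x + 3*y) dx ∧ dy ∧ dz

For a 2-form omega = sum_{i<j} g_{ij} dx_i ∧ dx_j, the exterior derivative is
  d(omega) = sum_{i<j} d(g_{ij}) ∧ dx_i ∧ dx_j = sum_{i<j, k} (∂g_{ij}/∂x_k) dx_k ∧ dx_i ∧ dx_j.
Expand each term, using dx_k ∧ dx_i ∧ dx_j = sgn(permutation) dx_{(a)} ∧ dx_{(b)} ∧ dx_{(c)} with (a < b < c) sorted:
  d(-x*z) includes (∂/∂z)(-x*z) dz = (-x) dz, which multiplied by dx ∧ dy gives (-x) dx ∧ dy ∧ dz
  d(3*x*y - 2*y*z - z^2) includes (∂/∂x)(3*x*y - 2*y*z - z^2) dx = (3*y) dx, which multiplied by dy ∧ dz gives (3*y) dx ∧ dy ∧ dz
Collecting like 3-forms: d(omega) = (-x + 3*y) dx ∧ dy ∧ dz.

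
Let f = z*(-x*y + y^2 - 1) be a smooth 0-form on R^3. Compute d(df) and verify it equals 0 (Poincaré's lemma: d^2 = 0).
d(df) = 0

Step 1: df = sum_i (∂f/∂x_i) dx_i = (-y*z) dx + (z*(-x + 2*y)) dy + (-x*y + y^2 - 1) dz.
Step 2: Apply d again. Using the 1-form formula, the coefficient of dx ∧ dy in d(df) is ∂^2 f/∂x ∂y - ∂^2 f/∂y ∂x = (-z) - (-z) = 0 (equality of mixed partials for smooth f).
Similarly for dx ∧ dz and dy ∧ dz — all coefficients vanish. So d(df) = 0.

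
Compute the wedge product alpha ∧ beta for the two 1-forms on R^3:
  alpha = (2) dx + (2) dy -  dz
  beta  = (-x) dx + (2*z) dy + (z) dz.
alpha ∧ beta = (2*x + 4*z) dx ∧ dy + (-x + 2*z) dx ∧ dz + (4*z) dy ∧ dz

Distribute the wedge, using dx_i ∧ dx_j = -dx_j ∧ dx_i and dx_i ∧ dx_i = 0. For each pair (i, j) with i < j, the coefficient of dx_i ∧ dx_j in alpha ∧ beta is (alpha_i * beta_j - alpha_j * beta_i). Collecting: alpha ∧ beta = (2*x + 4*z) dx ∧ dy + (-x + 2*z) dx ∧ dz + (4*z) dy ∧ dz.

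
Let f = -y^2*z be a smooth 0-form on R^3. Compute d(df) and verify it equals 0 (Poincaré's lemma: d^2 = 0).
d(df) = 0

Step 1: df = sum_i (∂f/∂x_i) dx_i = (0) dx + (-2*y*z) dy + (-y^2) dz.
Step 2: Apply d again. Using the 1-form formula, the coefficient of dx ∧ dy in d(df) is ∂^2 f/∂x ∂y - ∂^2 f/∂y ∂x = (0) - (0) = 0 (equality of mixed partials for smooth f).
Similarly for dx ∧ dz and dy ∧ dz — all coefficients vanish. So d(df) = 0.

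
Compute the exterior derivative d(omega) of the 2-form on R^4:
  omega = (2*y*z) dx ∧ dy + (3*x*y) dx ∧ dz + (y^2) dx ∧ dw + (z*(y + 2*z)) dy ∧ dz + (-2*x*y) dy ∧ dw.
d(omega) = (-3*x + 2*y) dx ∧ dy ∧ dz + (-4*y) dx ∧ dy ∧ dw

For a 2-form omega = sum_{i<j} g_{ij} dx_i ∧ dx_j, the exterior derivative is
  d(omega) = sum_{i<j} d(g_{ij}) ∧ dx_i ∧ dx_j = sum_{i<j, k} (∂g_{ij}/∂x_k) dx_k ∧ dx_i ∧ dx_j.
Expand each term, using dx_k ∧ dx_i ∧ dx_j = sgn(permutation) dx_{(a)} ∧ dx_{(b)} ∧ dx_{(c)} with (a < b < c) sorted:
  d(2*y*z) includes (∂/∂z)(2*y*z) dz = (2*y) dz, which multiplied by dx ∧ dy gives (2*y) dx ∧ dy ∧ dz
  d(3*x*y) includes (∂/∂y)(3*x*y) dy = (3*x) dy, which multiplied by dx ∧ dz gives (-3*x) dx ∧ dy ∧ dz
  d(y^2) includes (∂/∂y)(y^2) dy = (2*y) dy, which multiplied by dx ∧ dw gives (-2*y) dx ∧ dy ∧ dw
  d(-2*x*y) includes (∂/∂x)(-2*x*y) dx = (-2*y) dx, which multiplied by dy ∧ dw gives (-2*y) dx ∧ dy ∧ dw
Collecting like 3-forms: d(omega) = (-3*x + 2*y) dx ∧ dy ∧ dz + (-4*y) dx ∧ dy ∧ dw.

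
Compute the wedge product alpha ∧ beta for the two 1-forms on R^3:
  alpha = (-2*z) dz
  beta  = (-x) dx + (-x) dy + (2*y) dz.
alpha ∧ beta = (-2*x*z) dx ∧ dz + (-2*x*z) dy ∧ dz

Distribute the wedge, using dx_i ∧ dx_j = -dx_j ∧ dx_i and dx_i ∧ dx_i = 0. For each pair (i, j) with i < j, the coefficient of dx_i ∧ dx_j in alpha ∧ beta is (alpha_i * beta_j - alpha_j * beta_i). Collecting: alpha ∧ beta = (-2*x*z) dx ∧ dz + (-2*x*z) dy ∧ dz.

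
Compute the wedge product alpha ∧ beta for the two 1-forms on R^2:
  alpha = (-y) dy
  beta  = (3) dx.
alpha ∧ beta = (3*y) dx ∧ dy

Distribute the wedge, using dx_i ∧ dx_j = -dx_j ∧ dx_i and dx_i ∧ dx_i = 0. For each pair (i, j) with i < j, the coefficient of dx_i ∧ dx_j in alpha ∧ beta is (alpha_i * beta_j - alpha_j * beta_i). Collecting: alpha ∧ beta = (3*y) dx ∧ dy.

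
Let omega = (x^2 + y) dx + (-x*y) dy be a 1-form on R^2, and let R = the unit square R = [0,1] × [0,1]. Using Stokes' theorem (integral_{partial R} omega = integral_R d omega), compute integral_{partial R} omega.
integral_(partial R) omega = -3/2

Stokes: integral_partial_R omega = integral_R d omega with d omega = (∂Q/∂x - ∂P/∂y) dx ∧ dy.
  ∂Q/∂x = -y
  ∂P/∂y = 1
  integrand = ∂Q/∂x - ∂P/∂y = -y - 1.
Integrating over R: integral_0^1 integral_0^1 (-y - 1) dx dy = -3/2.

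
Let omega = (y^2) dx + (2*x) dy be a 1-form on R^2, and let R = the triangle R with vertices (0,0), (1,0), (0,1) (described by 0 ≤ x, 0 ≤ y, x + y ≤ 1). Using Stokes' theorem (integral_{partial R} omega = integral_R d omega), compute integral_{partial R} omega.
integral_(partial R) omega = 2/3

Stokes: integral_partial_R omega = integral_R d omega with d omega = (∂Q/∂x - ∂P/∂y) dx ∧ dy.
  ∂Q/∂x = 2
  ∂P/∂y = 2*y
  integrand = ∂Q/∂x - ∂P/∂y = 2 - 2*y.
Integrating over R: integral_0^1 integral_0^{1-x} (2 - 2*y) dy dx = 2/3.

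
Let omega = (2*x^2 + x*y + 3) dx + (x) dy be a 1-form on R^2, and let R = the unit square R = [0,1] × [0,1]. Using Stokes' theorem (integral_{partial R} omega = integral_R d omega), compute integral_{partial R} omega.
integral_(partial R) omega = 1/2

Stokes: integral_partial_R omega = integral_R d omega with d omega = (∂Q/∂x - ∂P/∂y) dx ∧ dy.
  ∂Q/∂x = 1
  ∂P/∂y = x
  integrand = ∂Q/∂x - ∂P/∂y = 1 - x.
Integrating over R: integral_0^1 integral_0^1 (1 - x) dx dy = 1/2.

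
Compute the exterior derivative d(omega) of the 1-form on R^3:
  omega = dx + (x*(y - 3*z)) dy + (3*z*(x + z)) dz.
d(omega) = (y - 3*z) dx ∧ dy + (3*z) dx ∧ dz + (3*x) dy ∧ dz

For a 1-form omega = sum_i f_i dx_i, the exterior derivative is
  d(omega) = sum_{i < j} (∂f_j/∂x_i - ∂f_i/∂x_j) dx_i ∧ dx_j.
  coefficient of dx ∧ dy: ∂f_2/∂x - ∂f_1/∂y = ∂(x*(y - 3*z))/∂x - ∂(1)/∂y = y - 3*z
  coefficient of dx ∧ dz: ∂f_3/∂x - ∂f_1/∂z = ∂(3*z*(x + z))/∂x - ∂(1)/∂z = 3*z
  coefficient of dy ∧ dz: ∂f_3/∂y - ∂f_2/∂z = ∂(3*z*(x + z))/∂y - ∂(x*(y - 3*z))/∂z = 3*x
Assembling: d(omega) = (y - 3*z) dx ∧ dy + (3*z) dx ∧ dz + (3*x) dy ∧ dz.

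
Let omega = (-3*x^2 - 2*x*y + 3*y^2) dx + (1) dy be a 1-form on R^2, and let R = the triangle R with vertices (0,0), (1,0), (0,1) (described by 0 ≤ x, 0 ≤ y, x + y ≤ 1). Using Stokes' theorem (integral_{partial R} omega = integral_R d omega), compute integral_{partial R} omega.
integral_(partial R) omega = -2/3

Stokes: integral_partial_R omega = integral_R d omega with d omega = (∂Q/∂x - ∂P/∂y) dx ∧ dy.
  ∂Q/∂x = 0
  ∂P/∂y = -2*x + 6*y
  integrand = ∂Q/∂x - ∂P/∂y = 2*x - 6*y.
Integrating over R: integral_0^1 integral_0^{1-x} (2*x - 6*y) dy dx = -2/3.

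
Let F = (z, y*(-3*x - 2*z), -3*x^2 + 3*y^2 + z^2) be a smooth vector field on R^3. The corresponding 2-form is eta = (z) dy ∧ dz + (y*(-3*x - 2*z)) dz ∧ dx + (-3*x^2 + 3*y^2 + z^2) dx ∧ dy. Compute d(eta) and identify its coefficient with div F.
d(eta) = (-3*x) dx ∧ dy ∧ dz; div F = -3*x

For a 2-form in R^3 of the form above, applying d gives a 3-form with coefficient ∂P/∂x + ∂Q/∂y + ∂R/∂z:
  ∂P/∂x = 0
  ∂Q/∂y = -3*x - 2*z
  ∂R/∂z = 2*z
Sum = -3*x, which is exactly div F.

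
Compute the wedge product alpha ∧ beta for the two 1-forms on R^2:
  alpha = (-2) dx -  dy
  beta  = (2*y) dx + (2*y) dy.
alpha ∧ beta = (-2*y) dx ∧ dy

Distribute the wedge, using dx_i ∧ dx_j = -dx_j ∧ dx_i and dx_i ∧ dx_i = 0. For each pair (i, j) with i < j, the coefficient of dx_i ∧ dx_j in alpha ∧ beta is (alpha_i * beta_j - alpha_j * beta_i). Collecting: alpha ∧ beta = (-2*y) dx ∧ dy.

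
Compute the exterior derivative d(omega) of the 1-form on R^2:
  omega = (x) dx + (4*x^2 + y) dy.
d(omega) = (8*x) dx ∧ dy

For a 1-form omega = sum_i f_i dx_i, the exterior derivative is
  d(omega) = sum_{i < j} (∂f_j/∂x_i - ∂f_i/∂x_j) dx_i ∧ dx_j.
  coefficient of dx ∧ dy: ∂f_2/∂x - ∂f_1/∂y = ∂(4*x^2 + y)/∂x - ∂(x)/∂y = 8*x
Assembling: d(omega) = (8*x) dx ∧ dy.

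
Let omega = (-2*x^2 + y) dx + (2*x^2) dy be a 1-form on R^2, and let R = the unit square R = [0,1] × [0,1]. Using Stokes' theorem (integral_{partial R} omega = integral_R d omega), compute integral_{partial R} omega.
integral_(partial R) omega = 1

Stokes: integral_partial_R omega = integral_R d omega with d omega = (∂Q/∂x - ∂P/∂y) dx ∧ dy.
  ∂Q/∂x = 4*x
  ∂P/∂y = 1
  integrand = ∂Q/∂x - ∂P/∂y = 4*x - 1.
Integrating over R: integral_0^1 integral_0^1 (4*x - 1) dx dy = 1.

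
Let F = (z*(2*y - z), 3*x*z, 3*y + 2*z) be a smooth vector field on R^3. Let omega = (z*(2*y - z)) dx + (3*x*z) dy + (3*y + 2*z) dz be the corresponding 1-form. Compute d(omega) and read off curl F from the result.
d(omega) = (3 - 3*x) dy ∧ dz + (2*y - 2*z) dz ∧ dx + (z) dx ∧ dy; curl F = (3 - 3*x, 2*y - 2*z, z)

d omega = sum_{i<j} (∂f_j/∂x_i - ∂f_i/∂x_j) dx_i ∧ dx_j. Under the identification (dy ∧ dz, dz ∧ dx, dx ∧ dy) ↔ (e_x, e_y, e_z), the coefficients are exactly the components of curl F. Compute:
  ∂R/∂y - ∂Q/∂z = (3) - (3*x) = 3 - 3*x
  ∂P/∂z - ∂R/∂x = (2*y - 2*z) - (0) = 2*y - 2*z
  ∂Q/∂x - ∂P/∂y = (3*z) - (2*z) = z.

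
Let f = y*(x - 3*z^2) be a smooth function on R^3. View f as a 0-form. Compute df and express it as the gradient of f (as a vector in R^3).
df = (y) dx + (x - 3*z^2) dy + (-6*y*z) dz; grad f = (y, x - 3*z^2, -6*y*z)

For a 0-form f, d f = (∂f/∂x) dx + (∂f/∂y) dy + (∂f/∂z) dz. The components of the vector representation are exactly the entries of grad f in Cartesian coordinates:
  ∂f/∂x = y
  ∂f/∂y = x - 3*z^2
  ∂f/∂z = -6*y*z.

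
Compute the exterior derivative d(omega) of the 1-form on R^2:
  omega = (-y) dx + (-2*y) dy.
d(omega) = (1) dx ∧ dy

For a 1-form omega = sum_i f_i dx_i, the exterior derivative is
  d(omega) = sum_{i < j} (∂f_j/∂x_i - ∂f_i/∂x_j) dx_i ∧ dx_j.
  coefficient of dx ∧ dy: ∂f_2/∂x - ∂f_1/∂y = ∂(-2*y)/∂x - ∂(-y)/∂y = 1
Assembling: d(omega) = (1) dx ∧ dy.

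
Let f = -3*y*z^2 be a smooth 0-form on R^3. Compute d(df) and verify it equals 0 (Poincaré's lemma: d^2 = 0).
d(df) = 0

Step 1: df = sum_i (∂f/∂x_i) dx_i = (0) dx + (-3*z^2) dy + (-6*y*z) dz.
Step 2: Apply d again. Using the 1-form formula, the coefficient of dx ∧ dy in d(df) is ∂^2 f/∂x ∂y - ∂^2 f/∂y ∂x = (0) - (0) = 0 (equality of mixed partials for smooth f).
Similarly for dx ∧ dz and dy ∧ dz — all coefficients vanish. So d(df) = 0.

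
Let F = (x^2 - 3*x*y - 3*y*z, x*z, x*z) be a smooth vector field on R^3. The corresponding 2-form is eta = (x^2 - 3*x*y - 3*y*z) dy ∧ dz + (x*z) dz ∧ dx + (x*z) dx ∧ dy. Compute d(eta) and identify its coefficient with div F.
d(eta) = (3*x - 3*y) dx ∧ dy ∧ dz; div F = 3*x - 3*y

For a 2-form in R^3 of the form above, applying d gives a 3-form with coefficient ∂P/∂x + ∂Q/∂y + ∂R/∂z:
  ∂P/∂x = 2*x - 3*y
  ∂Q/∂y = 0
  ∂R/∂z = x
Sum = 3*x - 3*y, which is exactly div F.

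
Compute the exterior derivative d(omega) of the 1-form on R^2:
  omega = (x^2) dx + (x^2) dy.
d(omega) = (2*x) dx ∧ dy

For a 1-form omega = sum_i f_i dx_i, the exterior derivative is
  d(omega) = sum_{i < j} (∂f_j/∂x_i - ∂f_i/∂x_j) dx_i ∧ dx_j.
  coefficient of dx ∧ dy: ∂f_2/∂x - ∂f_1/∂y = ∂(x^2)/∂x - ∂(x^2)/∂y = 2*x
Assembling: d(omega) = (2*x) dx ∧ dy.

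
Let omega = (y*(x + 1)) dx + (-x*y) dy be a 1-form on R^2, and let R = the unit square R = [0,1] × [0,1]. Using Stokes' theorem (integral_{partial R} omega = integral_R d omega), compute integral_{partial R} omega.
integral_(partial R) omega = -2

Stokes: integral_partial_R omega = integral_R d omega with d omega = (∂Q/∂x - ∂P/∂y) dx ∧ dy.
  ∂Q/∂x = -y
  ∂P/∂y = x + 1
  integrand = ∂Q/∂x - ∂P/∂y = -x - y - 1.
Integrating over R: integral_0^1 integral_0^1 (-x - y - 1) dx dy = -2.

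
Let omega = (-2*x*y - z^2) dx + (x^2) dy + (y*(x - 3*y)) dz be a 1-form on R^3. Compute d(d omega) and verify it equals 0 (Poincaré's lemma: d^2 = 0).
d(d omega) = 0

Step 1: d omega = sum_{i<j} (∂f_j/∂x_i - ∂f_i/∂x_j) dx_i ∧ dx_j:
  coeff of dx ∧ dy: 4*x
  coeff of dx ∧ dz: y + 2*z
  coeff of dy ∧ dz: x - 6*y
Step 2: Apply d again to each 2-form coefficient. The only possible 3-form in R^3 is dx ∧ dy ∧ dz, with coefficient
  ∂(coeff of dy∧dz)/∂x - ∂(coeff of dx∧dz)/∂y + ∂(coeff of dx∧dy)/∂z
  = ∂/∂x (x - 6*y) - ∂/∂y (y + 2*z) + ∂/∂z (4*x).
Each of these terms simplifies to sums of mixed partials that cancel in pairs. The result is 0 (by equality of mixed partials for smooth functions — Schwarz / Clairaut).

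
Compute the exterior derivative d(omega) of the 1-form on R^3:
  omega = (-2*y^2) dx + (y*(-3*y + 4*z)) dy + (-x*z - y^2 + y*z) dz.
d(omega) = (4*y) dx ∧ dy + (-z) dx ∧ dz + (-6*y + z) dy ∧ dz

For a 1-form omega = sum_i f_i dx_i, the exterior derivative is
  d(omega) = sum_{i < j} (∂f_j/∂x_i - ∂f_i/∂x_j) dx_i ∧ dx_j.
  coefficient of dx ∧ dy: ∂f_2/∂x - ∂f_1/∂y = ∂(y*(-3*y + 4*z))/∂x - ∂(-2*y^2)/∂y = 4*y
  coefficient of dx ∧ dz: ∂f_3/∂x - ∂f_1/∂z = ∂(-x*z - y^2 + y*z)/∂x - ∂(-2*y^2)/∂z = -z
  coefficient of dy ∧ dz: ∂f_3/∂y - ∂f_2/∂z = ∂(-x*z - y^2 + y*z)/∂y - ∂(y*(-3*y + 4*z))/∂z = -6*y + z
Assembling: d(omega) = (4*y) dx ∧ dy + (-z) dx ∧ dz + (-6*y + z) dy ∧ dz.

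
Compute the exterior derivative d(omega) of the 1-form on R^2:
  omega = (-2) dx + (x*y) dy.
d(omega) = (y) dx ∧ dy

For a 1-form omega = sum_i f_i dx_i, the exterior derivative is
  d(omega) = sum_{i < j} (∂f_j/∂x_i - ∂f_i/∂x_j) dx_i ∧ dx_j.
  coefficient of dx ∧ dy: ∂f_2/∂x - ∂f_1/∂y = ∂(x*y)/∂x - ∂(-2)/∂y = y
Assembling: d(omega) = (y) dx ∧ dy.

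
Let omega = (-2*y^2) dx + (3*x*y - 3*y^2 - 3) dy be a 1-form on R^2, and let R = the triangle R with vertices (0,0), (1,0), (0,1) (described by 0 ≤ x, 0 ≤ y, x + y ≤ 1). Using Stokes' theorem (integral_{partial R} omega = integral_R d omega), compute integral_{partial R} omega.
integral_(partial R) omega = 7/6

Stokes: integral_partial_R omega = integral_R d omega with d omega = (∂Q/∂x - ∂P/∂y) dx ∧ dy.
  ∂Q/∂x = 3*y
  ∂P/∂y = -4*y
  integrand = ∂Q/∂x - ∂P/∂y = 7*y.
Integrating over R: integral_0^1 integral_0^{1-x} (7*y) dy dx = 7/6.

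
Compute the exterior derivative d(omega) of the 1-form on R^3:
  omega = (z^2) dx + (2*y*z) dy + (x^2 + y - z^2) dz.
d(omega) = (2*x - 2*z) dx ∧ dz + (1 - 2*y) dy ∧ dz

For a 1-form omega = sum_i f_i dx_i, the exterior derivative is
  d(omega) = sum_{i < j} (∂f_j/∂x_i - ∂f_i/∂x_j) dx_i ∧ dx_j.
  coefficient of dx ∧ dz: ∂f_3/∂x - ∂f_1/∂z = ∂(x^2 + y - z^2)/∂x - ∂(z^2)/∂z = 2*x - 2*z
  coefficient of dy ∧ dz: ∂f_3/∂y - ∂f_2/∂z = ∂(x^2 + y - z^2)/∂y - ∂(2*y*z)/∂z = 1 - 2*y
Assembling: d(omega) = (2*x - 2*z) dx ∧ dz + (1 - 2*y) dy ∧ dz.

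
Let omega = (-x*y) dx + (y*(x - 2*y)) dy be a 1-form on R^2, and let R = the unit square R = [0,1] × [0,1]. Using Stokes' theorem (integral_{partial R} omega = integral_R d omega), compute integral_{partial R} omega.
integral_(partial R) omega = 1

Stokes: integral_partial_R omega = integral_R d omega with d omega = (∂Q/∂x - ∂P/∂y) dx ∧ dy.
  ∂Q/∂x = y
  ∂P/∂y = -x
  integrand = ∂Q/∂x - ∂P/∂y = x + y.
Integrating over R: integral_0^1 integral_0^1 (x + y) dx dy = 1.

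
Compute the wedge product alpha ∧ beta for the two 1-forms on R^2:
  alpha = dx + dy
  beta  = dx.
alpha ∧ beta = (-1) dx ∧ dy

Distribute the wedge, using dx_i ∧ dx_j = -dx_j ∧ dx_i and dx_i ∧ dx_i = 0. For each pair (i, j) with i < j, the coefficient of dx_i ∧ dx_j in alpha ∧ beta is (alpha_i * beta_j - alpha_j * beta_i). Collecting: alpha ∧ beta = (-1) dx ∧ dy.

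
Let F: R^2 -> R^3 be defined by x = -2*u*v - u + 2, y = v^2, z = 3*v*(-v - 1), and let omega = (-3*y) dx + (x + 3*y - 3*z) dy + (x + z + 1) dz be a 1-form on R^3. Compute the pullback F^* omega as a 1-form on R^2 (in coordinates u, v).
F^* omega = (v^2*(6*v + 3)) du + (14*u*v^2 + 10*u*v + 3*u + 42*v^3 + 45*v^2 - 5*v - 9) dv

Using F^*(f dg) = (f ∘ F) d(g ∘ F), substitute each coordinate x_i by F_i(u, v) in f_i, and replace dx_i by d F_i = (∂F_i/∂u) du + (∂F_i/∂v) dv.
  For the x component: f_1(F) = -3*v^2; d F_1 = (-2*v - 1) du + (-2*u) dv
  For the y component: f_2(F) = -2*u*v - u + 12*v^2 + 9*v + 2; d F_2 = (0) du + (2*v) dv
  For the z component: f_3(F) = -2*u*v - u - 3*v^2 - 3*v + 3; d F_3 = (0) du + (-6*v - 3) dv
Combining and collecting du, dv coefficients:
  coeff of du: v^2*(6*v + 3)
  coeff of dv: 14*u*v^2 + 10*u*v + 3*u + 42*v^3 + 45*v^2 - 5*v - 9
F^* omega = (v^2*(6*v + 3)) du + (14*u*v^2 + 10*u*v + 3*u + 42*v^3 + 45*v^2 - 5*v - 9) dv.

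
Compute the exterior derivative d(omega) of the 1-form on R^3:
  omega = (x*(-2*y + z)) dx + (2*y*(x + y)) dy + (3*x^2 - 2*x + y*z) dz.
d(omega) = (2*x + 2*y) dx ∧ dy + (5*x - 2) dx ∧ dz + (z) dy ∧ dz

For a 1-form omega = sum_i f_i dx_i, the exterior derivative is
  d(omega) = sum_{i < j} (∂f_j/∂x_i - ∂f_i/∂x_j) dx_i ∧ dx_j.
  coefficient of dx ∧ dy: ∂f_2/∂x - ∂f_1/∂y = ∂(2*y*(x + y))/∂x - ∂(x*(-2*y + z))/∂y = 2*x + 2*y
  coefficient of dx ∧ dz: ∂f_3/∂x - ∂f_1/∂z = ∂(3*x^2 - 2*x + y*z)/∂x - ∂(x*(-2*y + z))/∂z = 5*x - 2
  coefficient of dy ∧ dz: ∂f_3/∂y - ∂f_2/∂z = ∂(3*x^2 - 2*x + y*z)/∂y - ∂(2*y*(x + y))/∂z = z
Assembling: d(omega) = (2*x + 2*y) dx ∧ dy + (5*x - 2) dx ∧ dz + (z) dy ∧ dz.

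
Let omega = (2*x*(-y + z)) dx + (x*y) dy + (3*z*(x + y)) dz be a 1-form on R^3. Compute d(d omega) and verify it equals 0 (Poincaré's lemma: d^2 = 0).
d(d omega) = 0

Step 1: d omega = sum_{i<j} (∂f_j/∂x_i - ∂f_i/∂x_j) dx_i ∧ dx_j:
  coeff of dx ∧ dy: 2*x + y
  coeff of dx ∧ dz: -2*x + 3*z
  coeff of dy ∧ dz: 3*z
Step 2: Apply d again to each 2-form coefficient. The only possible 3-form in R^3 is dx ∧ dy ∧ dz, with coefficient
  ∂(coeff of dy∧dz)/∂x - ∂(coeff of dx∧dz)/∂y + ∂(coeff of dx∧dy)/∂z
  = ∂/∂x (3*z) - ∂/∂y (-2*x + 3*z) + ∂/∂z (2*x + y).
Each of these terms simplifies to sums of mixed partials that cancel in pairs. The result is 0 (by equality of mixed partials for smooth functions — Schwarz / Clairaut).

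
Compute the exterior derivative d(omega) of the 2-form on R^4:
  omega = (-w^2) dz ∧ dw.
d(omega) = 0

For a 2-form omega = sum_{i<j} g_{ij} dx_i ∧ dx_j, the exterior derivative is
  d(omega) = sum_{i<j} d(g_{ij}) ∧ dx_i ∧ dx_j = sum_{i<j, k} (∂g_{ij}/∂x_k) dx_k ∧ dx_i ∧ dx_j.
Expand each term, using dx_k ∧ dx_i ∧ dx_j = sgn(permutation) dx_{(a)} ∧ dx_{(b)} ∧ dx_{(c)} with (a < b < c) sorted:

Collecting like 3-forms: d(omega) = 0.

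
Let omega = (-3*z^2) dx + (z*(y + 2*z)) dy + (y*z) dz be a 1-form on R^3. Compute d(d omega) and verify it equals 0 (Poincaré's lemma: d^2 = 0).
d(d omega) = 0

Step 1: d omega = sum_{i<j} (∂f_j/∂x_i - ∂f_i/∂x_j) dx_i ∧ dx_j:
  coeff of dx ∧ dy: 0
  coeff of dx ∧ dz: 6*z
  coeff of dy ∧ dz: -y - 3*z
Step 2: Apply d again to each 2-form coefficient. The only possible 3-form in R^3 is dx ∧ dy ∧ dz, with coefficient
  ∂(coeff of dy∧dz)/∂x - ∂(coeff of dx∧dz)/∂y + ∂(coeff of dx∧dy)/∂z
  = ∂/∂x (-y - 3*z) - ∂/∂y (6*z) + ∂/∂z (0).
Each of these terms simplifies to sums of mixed partials that cancel in pairs. The result is 0 (by equality of mixed partials for smooth functions — Schwarz / Clairaut).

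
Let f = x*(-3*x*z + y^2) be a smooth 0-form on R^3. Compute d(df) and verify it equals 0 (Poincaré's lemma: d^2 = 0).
d(df) = 0

Step 1: df = sum_i (∂f/∂x_i) dx_i = (-6*x*z + y^2) dx + (2*x*y) dy + (-3*x^2) dz.
Step 2: Apply d again. Using the 1-form formula, the coefficient of dx ∧ dy in d(df) is ∂^2 f/∂x ∂y - ∂^2 f/∂y ∂x = (2*y) - (2*y) = 0 (equality of mixed partials for smooth f).
Similarly for dx ∧ dz and dy ∧ dz — all coefficients vanish. So d(df) = 0.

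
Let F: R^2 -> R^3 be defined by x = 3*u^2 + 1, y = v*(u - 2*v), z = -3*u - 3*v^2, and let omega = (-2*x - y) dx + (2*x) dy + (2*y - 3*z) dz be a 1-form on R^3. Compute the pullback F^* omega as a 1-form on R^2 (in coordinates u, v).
F^* omega = (-36*u^3 + 12*u*v^2 - 6*u*v - 39*u - 15*v^2 + 2*v) du + (6*u^3 - 24*u^2*v - 12*u*v^2 - 54*u*v + 2*u - 30*v^3 - 8*v) dv

Using F^*(f dg) = (f ∘ F) d(g ∘ F), substitute each coordinate x_i by F_i(u, v) in f_i, and replace dx_i by d F_i = (∂F_i/∂u) du + (∂F_i/∂v) dv.
  For the x component: f_1(F) = -6*u^2 - u*v + 2*v^2 - 2; d F_1 = (6*u) du + (0) dv
  For the y component: f_2(F) = 6*u^2 + 2; d F_2 = (v) du + (u - 4*v) dv
  For the z component: f_3(F) = 2*u*v + 9*u + 5*v^2; d F_3 = (-3) du + (-6*v) dv
Combining and collecting du, dv coefficients:
  coeff of du: -36*u^3 + 12*u*v^2 - 6*u*v - 39*u - 15*v^2 + 2*v
  coeff of dv: 6*u^3 - 24*u^2*v - 12*u*v^2 - 54*u*v + 2*u - 30*v^3 - 8*v
F^* omega = (-36*u^3 + 12*u*v^2 - 6*u*v - 39*u - 15*v^2 + 2*v) du + (6*u^3 - 24*u^2*v - 12*u*v^2 - 54*u*v + 2*u - 30*v^3 - 8*v) dv.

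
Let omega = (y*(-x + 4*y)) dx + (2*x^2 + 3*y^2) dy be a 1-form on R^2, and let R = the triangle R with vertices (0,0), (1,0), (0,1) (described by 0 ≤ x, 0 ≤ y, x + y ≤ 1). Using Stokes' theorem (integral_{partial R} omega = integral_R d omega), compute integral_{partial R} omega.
integral_(partial R) omega = -1/2

Stokes: integral_partial_R omega = integral_R d omega with d omega = (∂Q/∂x - ∂P/∂y) dx ∧ dy.
  ∂Q/∂x = 4*x
  ∂P/∂y = -x + 8*y
  integrand = ∂Q/∂x - ∂P/∂y = 5*x - 8*y.
Integrating over R: integral_0^1 integral_0^{1-x} (5*x - 8*y) dy dx = -1/2.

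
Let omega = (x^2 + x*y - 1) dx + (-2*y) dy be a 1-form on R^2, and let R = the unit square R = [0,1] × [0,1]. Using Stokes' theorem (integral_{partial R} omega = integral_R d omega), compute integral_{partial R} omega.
integral_(partial R) omega = -1/2

Stokes: integral_partial_R omega = integral_R d omega with d omega = (∂Q/∂x - ∂P/∂y) dx ∧ dy.
  ∂Q/∂x = 0
  ∂P/∂y = x
  integrand = ∂Q/∂x - ∂P/∂y = -x.
Integrating over R: integral_0^1 integral_0^1 (-x) dx dy = -1/2.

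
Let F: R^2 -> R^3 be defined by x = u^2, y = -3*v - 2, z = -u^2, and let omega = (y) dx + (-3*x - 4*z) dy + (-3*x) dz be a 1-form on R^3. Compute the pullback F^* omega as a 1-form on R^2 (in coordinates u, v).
F^* omega = (2*u*(3*u^2 - 3*v - 2)) du + (-3*u^2) dv

Using F^*(f dg) = (f ∘ F) d(g ∘ F), substitute each coordinate x_i by F_i(u, v) in f_i, and replace dx_i by d F_i = (∂F_i/∂u) du + (∂F_i/∂v) dv.
  For the x component: f_1(F) = -3*v - 2; d F_1 = (2*u) du + (0) dv
  For the y component: f_2(F) = u^2; d F_2 = (0) du + (-3) dv
  For the z component: f_3(F) = -3*u^2; d F_3 = (-2*u) du + (0) dv
Combining and collecting du, dv coefficients:
  coeff of du: 2*u*(3*u^2 - 3*v - 2)
  coeff of dv: -3*u^2
F^* omega = (2*u*(3*u^2 - 3*v - 2)) du + (-3*u^2) dv.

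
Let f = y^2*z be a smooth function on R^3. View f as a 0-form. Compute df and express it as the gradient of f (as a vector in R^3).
df = (0) dx + (2*y*z) dy + (y^2) dz; grad f = (0, 2*y*z, y^2)

For a 0-form f, d f = (∂f/∂x) dx + (∂f/∂y) dy + (∂f/∂z) dz. The components of the vector representation are exactly the entries of grad f in Cartesian coordinates:
  ∂f/∂x = 0
  ∂f/∂y = 2*y*z
  ∂f/∂z = y^2.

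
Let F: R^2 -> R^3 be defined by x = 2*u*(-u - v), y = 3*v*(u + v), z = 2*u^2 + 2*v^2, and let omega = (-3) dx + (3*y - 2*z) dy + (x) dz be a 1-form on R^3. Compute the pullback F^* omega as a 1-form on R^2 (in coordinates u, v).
F^* omega = (-8*u^3 - 20*u^2*v + 27*u*v^2 + 12*u + 15*v^3 + 6*v) du + (-12*u^3 - 5*u^2*v + 61*u*v^2 + 6*u + 30*v^3) dv

Using F^*(f dg) = (f ∘ F) d(g ∘ F), substitute each coordinate x_i by F_i(u, v) in f_i, and replace dx_i by d F_i = (∂F_i/∂u) du + (∂F_i/∂v) dv.
  For the x component: f_1(F) = -3; d F_1 = (-4*u - 2*v) du + (-2*u) dv
  For the y component: f_2(F) = -4*u^2 + 9*u*v + 5*v^2; d F_2 = (3*v) du + (3*u + 6*v) dv
  For the z component: f_3(F) = 2*u*(-u - v); d F_3 = (4*u) du + (4*v) dv
Combining and collecting du, dv coefficients:
  coeff of du: -8*u^3 - 20*u^2*v + 27*u*v^2 + 12*u + 15*v^3 + 6*v
  coeff of dv: -12*u^3 - 5*u^2*v + 61*u*v^2 + 6*u + 30*v^3
F^* omega = (-8*u^3 - 20*u^2*v + 27*u*v^2 + 12*u + 15*v^3 + 6*v) du + (-12*u^3 - 5*u^2*v + 61*u*v^2 + 6*u + 30*v^3) dv.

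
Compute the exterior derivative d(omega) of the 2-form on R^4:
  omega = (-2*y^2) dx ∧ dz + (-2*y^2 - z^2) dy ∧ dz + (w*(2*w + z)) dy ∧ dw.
d(omega) = (4*y) dx ∧ dy ∧ dz + (-w) dy ∧ dz ∧ dw

For a 2-form omega = sum_{i<j} g_{ij} dx_i ∧ dx_j, the exterior derivative is
  d(omega) = sum_{i<j} d(g_{ij}) ∧ dx_i ∧ dx_j = sum_{i<j, k} (∂g_{ij}/∂x_k) dx_k ∧ dx_i ∧ dx_j.
Expand each term, using dx_k ∧ dx_i ∧ dx_j = sgn(permutation) dx_{(a)} ∧ dx_{(b)} ∧ dx_{(c)} with (a < b < c) sorted:
  d(-2*y^2) includes (∂/∂y)(-2*y^2) dy = (-4*y) dy, which multiplied by dx ∧ dz gives (4*y) dx ∧ dy ∧ dz
  d(w*(2*w + z)) includes (∂/∂z)(w*(2*w + z)) dz = (w) dz, which multiplied by dy ∧ dw gives (-w) dy ∧ dz ∧ dw
Collecting like 3-forms: d(omega) = (4*y) dx ∧ dy ∧ dz + (-w) dy ∧ dz ∧ dw.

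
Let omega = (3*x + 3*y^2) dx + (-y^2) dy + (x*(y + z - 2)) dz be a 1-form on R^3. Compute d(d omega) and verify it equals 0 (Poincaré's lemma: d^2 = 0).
d(d omega) = 0

Step 1: d omega = sum_{i<j} (∂f_j/∂x_i - ∂f_i/∂x_j) dx_i ∧ dx_j:
  coeff of dx ∧ dy: -6*y
  coeff of dx ∧ dz: y + z - 2
  coeff of dy ∧ dz: x
Step 2: Apply d again to each 2-form coefficient. The only possible 3-form in R^3 is dx ∧ dy ∧ dz, with coefficient
  ∂(coeff of dy∧dz)/∂x - ∂(coeff of dx∧dz)/∂y + ∂(coeff of dx∧dy)/∂z
  = ∂/∂x (x) - ∂/∂y (y + z - 2) + ∂/∂z (-6*y).
Each of these terms simplifies to sums of mixed partials that cancel in pairs. The result is 0 (by equality of mixed partials for smooth functions — Schwarz / Clairaut).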